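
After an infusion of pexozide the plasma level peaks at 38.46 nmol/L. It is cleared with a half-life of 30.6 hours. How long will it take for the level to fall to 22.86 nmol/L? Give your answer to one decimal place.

23.0 hours

Fraction remaining = 22.86/38.46 ≈ 0.59438.
n = log₂(38.46/22.86) = ln(1.6824)/ln 2 ≈ 0.75053 half-lives.
t = n × t½ = 0.75053 × 30.6 ≈ 22.966 hours.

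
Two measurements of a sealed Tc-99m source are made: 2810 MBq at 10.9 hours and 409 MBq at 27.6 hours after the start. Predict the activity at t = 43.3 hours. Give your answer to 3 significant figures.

Over Δt = 27.6 − 10.9 = 16.7 hours, the level fell by a factor of 2810/409 ≈ 6.8704.
n = log₂(6.8704) ≈ 2.7804 half-lives, so t½ = 16.7/2.7804 ≈ 6.0063 hours.
From t = 27.6 to t = 43.3: 409 × (1/2)^((43.3−27.6)/6.0063) ≈ 66.813 MBq.

66.8 MBq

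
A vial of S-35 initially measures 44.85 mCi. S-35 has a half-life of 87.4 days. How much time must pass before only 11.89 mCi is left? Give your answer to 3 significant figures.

167 days

Fraction remaining = 11.89/44.85 ≈ 0.26511.
n = log₂(44.85/11.89) = ln(3.7721)/ln 2 ≈ 1.9154 half-lives.
t = n × t½ = 1.9154 × 87.4 ≈ 167.4 days.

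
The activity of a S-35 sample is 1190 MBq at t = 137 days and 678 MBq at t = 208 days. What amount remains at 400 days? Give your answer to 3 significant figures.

Over Δt = 208 − 137 = 71 days, the level fell by a factor of 1190/678 ≈ 1.7552.
n = log₂(1.7552) ≈ 0.8116 half-lives, so t½ = 71/0.8116 ≈ 87.481 days.
From t = 208 to t = 400: 678 × (1/2)^((400−208)/87.481) ≈ 148.1 MBq.

148 MBq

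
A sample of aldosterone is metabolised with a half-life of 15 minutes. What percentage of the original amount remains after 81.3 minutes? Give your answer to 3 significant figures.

n = 81.3/15 ≈ 5.42 half-lives.
Fraction remaining = (1/2)^5.42 ≈ 0.023357, i.e. 2.3357%.

2.34%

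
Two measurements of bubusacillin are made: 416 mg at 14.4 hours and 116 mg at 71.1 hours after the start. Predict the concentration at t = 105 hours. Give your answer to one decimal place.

Over Δt = 71.1 − 14.4 = 56.7 hours, the level fell by a factor of 416/116 ≈ 3.5862.
n = log₂(3.5862) ≈ 1.8425 half-lives, so t½ = 56.7/1.8425 ≈ 30.774 hours.
From t = 71.1 to t = 105: 116 × (1/2)^((105−71.1)/30.774) ≈ 54.057 mg.

54.1 mg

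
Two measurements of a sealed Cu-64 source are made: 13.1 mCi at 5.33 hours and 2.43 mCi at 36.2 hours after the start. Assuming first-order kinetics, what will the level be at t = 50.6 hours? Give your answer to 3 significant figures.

Over Δt = 36.2 − 5.33 = 30.87 hours, the level fell by a factor of 13.1/2.43 ≈ 5.3909.
n = log₂(5.3909) ≈ 2.4305 half-lives, so t½ = 30.87/2.4305 ≈ 12.701 hours.
From t = 36.2 to t = 50.6: 2.43 × (1/2)^((50.6−36.2)/12.701) ≈ 1.1074 mCi.

1.11 mCi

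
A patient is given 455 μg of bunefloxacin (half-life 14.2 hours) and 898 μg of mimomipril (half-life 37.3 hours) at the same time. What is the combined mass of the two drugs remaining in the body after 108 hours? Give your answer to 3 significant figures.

123 μg

bunefloxacin: 455 × (1/2)^(108/14.2) = 455 × (1/2)^7.6056 ≈ 2.3361 μg.
mimomipril: 898 × (1/2)^(108/37.3) = 898 × (1/2)^2.8954 ≈ 120.69 μg.
Total = 2.3361 + 120.69 ≈ 123.02 μg.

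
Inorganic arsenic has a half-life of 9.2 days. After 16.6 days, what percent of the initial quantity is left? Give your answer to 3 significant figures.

28.6%

n = 16.6/9.2 ≈ 1.8043 half-lives.
Fraction remaining = (1/2)^1.8043 ≈ 0.28631, i.e. 28.631%.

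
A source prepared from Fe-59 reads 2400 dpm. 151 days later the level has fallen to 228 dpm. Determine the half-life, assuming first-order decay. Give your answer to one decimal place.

44.5 days

A/A₀ = 228/2400 ≈ 0.095.
n = log₂(10.526) ≈ 3.3959 half-lives elapsed in 151 days.
t½ = 151/3.3959 ≈ 44.465 days.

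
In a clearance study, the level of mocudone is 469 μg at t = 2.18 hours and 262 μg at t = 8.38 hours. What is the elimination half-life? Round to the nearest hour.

7 hours

Over Δt = 8.38 − 2.18 = 6.2 hours, the level fell by a factor of 469/262 ≈ 1.7901.
n = log₂(1.7901) ≈ 0.84002 half-lives, so t½ = 6.2/0.84002 ≈ 7.3808 hours.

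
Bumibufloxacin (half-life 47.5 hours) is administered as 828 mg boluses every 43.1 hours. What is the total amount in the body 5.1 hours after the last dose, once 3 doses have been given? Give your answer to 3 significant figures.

1400 mg

The 3 doses were given 91.3, 48.2, 5.1 hours ago.
Total = 828·(1/2)^(91.3/47.5) + 828·(1/2)^(48.2/47.5) + 828·(1/2)^(5.1/47.5)
      = 218.48 + 409.79 + 768.62 ≈ 1396.9 mg.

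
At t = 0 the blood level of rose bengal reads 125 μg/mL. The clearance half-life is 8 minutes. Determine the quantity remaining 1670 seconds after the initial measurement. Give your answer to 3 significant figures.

Convert the elapsed time: 1670 seconds = 27.8333 minutes.
Number of half-lives: n = 27.8333/8 ≈ 3.4792.
Remaining = 125 × (1/2)^3.4792 = 125 × 0.089674 ≈ 11.209 μg/mL.

11.2 μg/mL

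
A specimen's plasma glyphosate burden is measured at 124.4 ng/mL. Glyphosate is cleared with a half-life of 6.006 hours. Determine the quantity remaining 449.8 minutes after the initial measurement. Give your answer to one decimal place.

52.4 ng/mL

Convert the elapsed time: 449.8 minutes = 7.49667 hours.
Number of half-lives: n = 7.49667/6.006 ≈ 1.2482.
Remaining = 124.4 × (1/2)^1.2482 = 124.4 × 0.42097 ≈ 52.369 ng/mL.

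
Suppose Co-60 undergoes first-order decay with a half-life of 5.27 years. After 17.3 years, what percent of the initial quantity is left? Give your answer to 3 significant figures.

n = 17.3/5.27 ≈ 3.2827 half-lives.
Fraction remaining = (1/2)^3.2827 ≈ 0.10275, i.e. 10.275%.

10.3%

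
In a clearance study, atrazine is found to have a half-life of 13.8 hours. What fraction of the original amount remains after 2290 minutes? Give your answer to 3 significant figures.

2290 minutes = 38.1667 hours.
n = 38.1667/13.8 ≈ 2.7657 half-lives.
Fraction remaining = (1/2)^2.7657 ≈ 0.14704.

0.147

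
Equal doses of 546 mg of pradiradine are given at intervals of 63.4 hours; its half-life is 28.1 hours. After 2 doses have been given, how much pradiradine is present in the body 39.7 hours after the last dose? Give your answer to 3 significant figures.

248 mg

The 2 doses were given 103.1, 39.7 hours ago.
Total = 546·(1/2)^(103.1/28.1) + 546·(1/2)^(39.7/28.1)
      = 42.924 + 205.07 ≈ 247.99 mg.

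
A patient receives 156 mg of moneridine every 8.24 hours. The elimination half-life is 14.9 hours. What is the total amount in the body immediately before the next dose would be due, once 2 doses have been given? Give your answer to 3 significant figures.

The 2 doses were given 16.48, 8.24 hours ago.
Total = 156·(1/2)^(16.48/14.9) + 156·(1/2)^(8.24/14.9)
      = 72.473 + 106.33 ≈ 178.8 mg.

179 mg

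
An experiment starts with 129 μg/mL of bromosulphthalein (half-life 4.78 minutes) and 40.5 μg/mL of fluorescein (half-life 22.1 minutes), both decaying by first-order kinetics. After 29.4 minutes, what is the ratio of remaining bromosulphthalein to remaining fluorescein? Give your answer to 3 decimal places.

0.113

bromosulphthalein: 129 × (1/2)^(29.4/4.78) = 129 × (1/2)^6.1506 ≈ 1.8158 μg/mL.
fluorescein: 40.5 × (1/2)^(29.4/22.1) = 40.5 × (1/2)^1.3303 ≈ 16.106 μg/mL.
Ratio ≈ 1.8158 / 16.106 ≈ 0.11274.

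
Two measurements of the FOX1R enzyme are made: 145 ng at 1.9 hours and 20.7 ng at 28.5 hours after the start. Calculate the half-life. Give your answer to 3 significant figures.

Over Δt = 28.5 − 1.9 = 26.6 hours, the level fell by a factor of 145/20.7 ≈ 7.0048.
n = log₂(7.0048) ≈ 2.8084 half-lives, so t½ = 26.6/2.8084 ≈ 9.4718 hours.

9.47 hours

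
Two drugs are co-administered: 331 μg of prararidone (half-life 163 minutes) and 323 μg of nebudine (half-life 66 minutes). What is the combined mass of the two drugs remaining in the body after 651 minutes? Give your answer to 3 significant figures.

prararidone: 331 × (1/2)^(651/163) = 331 × (1/2)^3.9939 ≈ 20.776 μg.
nebudine: 323 × (1/2)^(651/66) = 323 × (1/2)^9.8636 ≈ 0.3467 μg.
Total = 20.776 + 0.3467 ≈ 21.122 μg.

21.1 μg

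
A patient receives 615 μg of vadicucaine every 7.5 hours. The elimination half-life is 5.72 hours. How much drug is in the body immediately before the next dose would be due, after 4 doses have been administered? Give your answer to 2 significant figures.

The 4 doses were given 30, 22.5, 15, 7.5 hours ago.
Total = 615·(1/2)^(30/5.72) + 615·(1/2)^(22.5/5.72) + 615·(1/2)^(15/5.72) + 615·(1/2)^(7.5/5.72)
      = 16.22 + 40.249 + 99.876 + 247.84 ≈ 404.18 μg.

400 μg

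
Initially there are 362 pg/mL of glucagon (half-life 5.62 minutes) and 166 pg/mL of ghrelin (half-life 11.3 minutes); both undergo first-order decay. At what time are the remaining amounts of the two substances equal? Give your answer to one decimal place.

Set 362·(1/2)^(t/5.62) = 166·(1/2)^(t/11.3).
Taking log₂: log₂(362/166) = t·(1/5.62 − 1/11.3).
log₂(2.1807) = 1.1248; 1/5.62 − 1/11.3 = 0.08944.
t = 1.1248 / 0.08944 ≈ 12.576 minutes.

12.6 minutes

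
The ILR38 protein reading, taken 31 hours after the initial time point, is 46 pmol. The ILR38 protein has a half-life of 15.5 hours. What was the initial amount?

184 pmol

Number of half-lives elapsed: n = 31/15.5 ≈ 2.
A₀ = A × 2^n = 46 × 2^2 = 46 × 4 ≈ 184 pmol.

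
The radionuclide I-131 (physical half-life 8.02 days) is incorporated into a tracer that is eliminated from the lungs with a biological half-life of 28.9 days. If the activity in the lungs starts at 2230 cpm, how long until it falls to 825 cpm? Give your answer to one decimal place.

1/t_eff = 1/t_phys + 1/t_biol = 1/8.02 + 1/28.9 = 0.15929 per day.
t_eff = 8.02 × 28.9 / (8.02 + 28.9) ≈ 6.2778 days.
n = log₂(2230/825) ≈ 1.4346; t = 1.4346 × 6.2778 ≈ 9.0061 days.

9.0 days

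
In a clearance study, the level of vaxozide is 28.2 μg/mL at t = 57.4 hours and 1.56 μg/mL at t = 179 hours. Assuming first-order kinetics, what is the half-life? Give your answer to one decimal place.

Over Δt = 179 − 57.4 = 121.6 hours, the level fell by a factor of 28.2/1.56 ≈ 18.077.
n = log₂(18.077) ≈ 4.1761 half-lives, so t½ = 121.6/4.1761 ≈ 29.118 hours.

29.1 hours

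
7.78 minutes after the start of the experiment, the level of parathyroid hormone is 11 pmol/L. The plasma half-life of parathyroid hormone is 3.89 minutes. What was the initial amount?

44 pmol/L

Number of half-lives elapsed: n = 7.78/3.89 ≈ 2.
A₀ = A × 2^n = 11 × 2^2 = 11 × 4 ≈ 44 pmol/L.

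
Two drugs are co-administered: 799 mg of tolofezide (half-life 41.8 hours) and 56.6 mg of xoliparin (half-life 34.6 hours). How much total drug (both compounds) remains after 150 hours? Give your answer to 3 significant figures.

69.2 mg

tolofezide: 799 × (1/2)^(150/41.8) = 799 × (1/2)^3.5885 ≈ 66.419 mg.
xoliparin: 56.6 × (1/2)^(150/34.6) = 56.6 × (1/2)^4.3353 ≈ 2.804 mg.
Total = 66.419 + 2.804 ≈ 69.223 mg.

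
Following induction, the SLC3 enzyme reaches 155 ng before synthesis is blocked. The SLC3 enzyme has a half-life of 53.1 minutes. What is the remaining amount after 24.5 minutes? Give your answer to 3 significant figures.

Number of half-lives: n = 24.5/53.1 ≈ 0.46139.
Remaining = 155 × (1/2)^0.46139 = 155 × 0.72628 ≈ 112.57 ng.

113 ng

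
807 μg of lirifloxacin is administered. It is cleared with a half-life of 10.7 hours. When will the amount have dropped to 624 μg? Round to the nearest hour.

Fraction remaining = 624/807 ≈ 0.77323.
n = log₂(807/624) = ln(1.2933)/ln 2 ≈ 0.37102 half-lives.
t = n × t½ = 0.37102 × 10.7 ≈ 3.9699 hours.

4 hours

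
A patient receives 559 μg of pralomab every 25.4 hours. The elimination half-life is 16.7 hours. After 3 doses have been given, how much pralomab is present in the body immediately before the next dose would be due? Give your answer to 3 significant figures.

286 μg

The 3 doses were given 76.2, 50.8, 25.4 hours ago.
Total = 559·(1/2)^(76.2/16.7) + 559·(1/2)^(50.8/16.7) + 559·(1/2)^(25.4/16.7)
      = 23.651 + 67.874 + 194.79 ≈ 286.31 μg.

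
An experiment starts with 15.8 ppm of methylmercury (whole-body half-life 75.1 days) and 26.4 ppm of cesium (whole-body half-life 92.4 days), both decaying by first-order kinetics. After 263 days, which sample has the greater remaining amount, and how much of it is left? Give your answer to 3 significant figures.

methylmercury: 15.8 × (1/2)^3.502 ≈ 1.3946 ppm.
cesium: 26.4 × (1/2)^2.8463 ≈ 3.6709 ppm.
Cesium has more remaining, at ≈ 3.6709 ppm.

cesium, 3.67 ppm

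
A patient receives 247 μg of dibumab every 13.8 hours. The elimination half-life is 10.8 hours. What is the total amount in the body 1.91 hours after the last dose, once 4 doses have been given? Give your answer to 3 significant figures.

361 μg

The 4 doses were given 43.31, 29.51, 15.71, 1.91 hours ago.
Total = 247·(1/2)^(43.31/10.8) + 247·(1/2)^(29.51/10.8) + 247·(1/2)^(15.71/10.8) + 247·(1/2)^(1.91/10.8)
      = 15.329 + 37.167 + 90.118 + 218.5 ≈ 361.12 μg.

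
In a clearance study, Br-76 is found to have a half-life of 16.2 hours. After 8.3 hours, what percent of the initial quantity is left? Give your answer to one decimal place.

70.1%

n = 8.3/16.2 ≈ 0.51235 half-lives.
Fraction remaining = (1/2)^0.51235 ≈ 0.70108, i.e. 70.108%.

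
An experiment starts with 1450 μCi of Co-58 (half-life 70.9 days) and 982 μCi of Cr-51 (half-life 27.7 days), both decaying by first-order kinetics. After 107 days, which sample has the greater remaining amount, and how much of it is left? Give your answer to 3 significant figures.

Co-58: 1450 × (1/2)^1.5092 ≈ 509.41 μCi.
Cr-51: 982 × (1/2)^3.8628 ≈ 67.498 μCi.
Co-58 has more remaining, at ≈ 509.41 μCi.

Co-58, 509 μCi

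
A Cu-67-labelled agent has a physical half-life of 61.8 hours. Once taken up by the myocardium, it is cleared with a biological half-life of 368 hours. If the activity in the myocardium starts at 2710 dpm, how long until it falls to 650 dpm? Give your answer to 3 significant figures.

109 hours

1/t_eff = 1/t_phys + 1/t_biol = 1/61.8 + 1/368 = 0.018899 per hour.
t_eff = 61.8 × 368 / (61.8 + 368) ≈ 52.914 hours.
n = log₂(2710/650) ≈ 2.0598; t = 2.0598 × 52.914 ≈ 108.99 hours.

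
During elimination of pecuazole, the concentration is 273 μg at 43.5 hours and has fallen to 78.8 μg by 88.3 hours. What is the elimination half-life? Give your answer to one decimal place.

Over Δt = 88.3 − 43.5 = 44.8 hours, the level fell by a factor of 273/78.8 ≈ 3.4645.
n = log₂(3.4645) ≈ 1.7926 half-lives, so t½ = 44.8/1.7926 ≈ 24.991 hours.

25.0 hours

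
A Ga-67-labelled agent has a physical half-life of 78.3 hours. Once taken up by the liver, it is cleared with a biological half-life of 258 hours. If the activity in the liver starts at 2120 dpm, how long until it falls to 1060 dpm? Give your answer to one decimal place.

60.1 hours

1/t_eff = 1/t_phys + 1/t_biol = 1/78.3 + 1/258 = 0.016647 per hour.
t_eff = 78.3 × 258 / (78.3 + 258) ≈ 60.07 hours.
n = log₂(2120/1060) ≈ 1; t = 1 × 60.07 ≈ 60.07 hours.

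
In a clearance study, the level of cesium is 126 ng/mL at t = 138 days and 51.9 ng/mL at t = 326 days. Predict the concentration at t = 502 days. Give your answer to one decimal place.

22.6 ng/mL

Over Δt = 326 − 138 = 188 days, the level fell by a factor of 126/51.9 ≈ 2.4277.
n = log₂(2.4277) ≈ 1.2796 half-lives, so t½ = 188/1.2796 ≈ 146.92 days.
From t = 326 to t = 502: 51.9 × (1/2)^((502−326)/146.92) ≈ 22.623 ng/mL.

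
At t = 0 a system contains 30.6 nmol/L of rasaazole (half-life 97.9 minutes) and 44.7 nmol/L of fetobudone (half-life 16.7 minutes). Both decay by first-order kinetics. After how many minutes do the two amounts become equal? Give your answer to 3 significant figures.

Set 30.6·(1/2)^(t/97.9) = 44.7·(1/2)^(t/16.7).
Taking log₂: log₂(30.6/44.7) = t·(1/97.9 − 1/16.7).
log₂(0.68456) = -0.54674; 1/97.9 − 1/16.7 = -0.049666.
t = -0.54674 / -0.049666 ≈ 11.008 minutes.

11.0 minutes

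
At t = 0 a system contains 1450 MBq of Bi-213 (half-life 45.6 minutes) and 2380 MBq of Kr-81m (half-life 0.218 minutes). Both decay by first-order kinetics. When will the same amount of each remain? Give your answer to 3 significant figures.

Set 1450·(1/2)^(t/45.6) = 2380·(1/2)^(t/0.218).
Taking log₂: log₂(1450/2380) = t·(1/45.6 − 1/0.218).
log₂(0.60924) = -0.71491; 1/45.6 − 1/0.218 = -4.5652.
t = -0.71491 / -4.5652 ≈ 0.1566 minutes.

0.157 minutes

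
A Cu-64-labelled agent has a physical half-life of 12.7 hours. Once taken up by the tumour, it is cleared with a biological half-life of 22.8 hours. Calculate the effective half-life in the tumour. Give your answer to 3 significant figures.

1/t_eff = 1/t_phys + 1/t_biol = 1/12.7 + 1/22.8 = 0.1226 per hour.
t_eff = 12.7 × 22.8 / (12.7 + 22.8) ≈ 8.1566 hours.

8.16 hours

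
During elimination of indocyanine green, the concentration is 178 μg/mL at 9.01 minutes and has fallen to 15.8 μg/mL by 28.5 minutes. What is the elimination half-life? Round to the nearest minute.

6 minutes

Over Δt = 28.5 − 9.01 = 19.49 minutes, the level fell by a factor of 178/15.8 ≈ 11.266.
n = log₂(11.266) ≈ 3.4939 half-lives, so t½ = 19.49/3.4939 ≈ 5.5783 minutes.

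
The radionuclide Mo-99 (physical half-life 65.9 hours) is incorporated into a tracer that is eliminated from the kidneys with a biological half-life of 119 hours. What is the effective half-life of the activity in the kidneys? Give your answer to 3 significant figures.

1/t_eff = 1/t_phys + 1/t_biol = 1/65.9 + 1/119 = 0.023578 per hour.
t_eff = 65.9 × 119 / (65.9 + 119) ≈ 42.413 hours.

42.4 hours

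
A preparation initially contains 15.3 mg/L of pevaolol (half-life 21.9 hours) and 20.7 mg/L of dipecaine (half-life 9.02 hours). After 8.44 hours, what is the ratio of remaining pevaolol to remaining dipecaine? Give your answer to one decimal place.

pevaolol: 15.3 × (1/2)^(8.44/21.9) = 15.3 × (1/2)^0.38539 ≈ 11.713 mg/L.
dipecaine: 20.7 × (1/2)^(8.44/9.02) = 20.7 × (1/2)^0.9357 ≈ 10.822 mg/L.
Ratio ≈ 11.713 / 10.822 ≈ 1.0824.

1.1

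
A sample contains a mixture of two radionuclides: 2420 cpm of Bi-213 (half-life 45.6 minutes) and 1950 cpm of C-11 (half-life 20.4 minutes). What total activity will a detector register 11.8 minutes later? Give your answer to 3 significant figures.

3330 cpm

Bi-213: 2420 × (1/2)^(11.8/45.6) = 2420 × (1/2)^0.25877 ≈ 2022.6 cpm.
C-11: 1950 × (1/2)^(11.8/20.4) = 1950 × (1/2)^0.57843 ≈ 1305.9 cpm.
Total = 2022.6 + 1305.9 ≈ 3328.5 cpm.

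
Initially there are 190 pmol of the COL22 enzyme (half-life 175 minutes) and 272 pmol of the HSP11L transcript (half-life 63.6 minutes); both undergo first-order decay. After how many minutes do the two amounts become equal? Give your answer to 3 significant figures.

51.7 minutes

Set 190·(1/2)^(t/175) = 272·(1/2)^(t/63.6).
Taking log₂: log₂(190/272) = t·(1/175 − 1/63.6).
log₂(0.69853) = -0.51761; 1/175 − 1/63.6 = -0.010009.
t = -0.51761 / -0.010009 ≈ 51.714 minutes.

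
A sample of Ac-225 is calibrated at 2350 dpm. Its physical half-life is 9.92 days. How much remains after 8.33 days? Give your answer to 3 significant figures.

1310 dpm

Number of half-lives: n = 8.33/9.92 ≈ 0.83972.
Remaining = 2350 × (1/2)^0.83972 = 2350 × 0.55875 ≈ 1313.1 dpm.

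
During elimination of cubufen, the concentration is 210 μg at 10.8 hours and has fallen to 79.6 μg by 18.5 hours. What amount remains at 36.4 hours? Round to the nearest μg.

8 μg

Over Δt = 18.5 − 10.8 = 7.7 hours, the level fell by a factor of 210/79.6 ≈ 2.6382.
n = log₂(2.6382) ≈ 1.3995 half-lives, so t½ = 7.7/1.3995 ≈ 5.5018 hours.
From t = 18.5 to t = 36.4: 79.6 × (1/2)^((36.4−18.5)/5.5018) ≈ 8.3467 μg.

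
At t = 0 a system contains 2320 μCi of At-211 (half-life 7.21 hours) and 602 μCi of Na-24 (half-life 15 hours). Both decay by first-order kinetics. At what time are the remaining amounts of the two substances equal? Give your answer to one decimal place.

Set 2320·(1/2)^(t/7.21) = 602·(1/2)^(t/15).
Taking log₂: log₂(2320/602) = t·(1/7.21 − 1/15).
log₂(3.8538) = 1.9463; 1/7.21 − 1/15 = 0.07203.
t = 1.9463 / 0.07203 ≈ 27.021 hours.

27.0 hours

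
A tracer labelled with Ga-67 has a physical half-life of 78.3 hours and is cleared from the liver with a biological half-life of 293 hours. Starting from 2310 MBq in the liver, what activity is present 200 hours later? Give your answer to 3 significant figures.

1/t_eff = 1/t_phys + 1/t_biol = 1/78.3 + 1/293 = 0.016184 per hour.
t_eff = 78.3 × 293 / (78.3 + 293) ≈ 61.788 hours.
Remaining = 2310 × (1/2)^(200/61.788) = 2310 × (1/2)^3.2369 ≈ 245.03 MBq.

245 MBq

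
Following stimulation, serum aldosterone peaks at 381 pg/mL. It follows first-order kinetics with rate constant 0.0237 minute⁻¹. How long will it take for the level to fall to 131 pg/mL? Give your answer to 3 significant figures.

45.0 minutes

t½ = ln 2 / k = 0.69315 / 0.0237 ≈ 29.247 minutes.
Fraction remaining = 131/381 ≈ 0.34383.
n = log₂(381/131) = ln(2.9084)/ln 2 ≈ 1.5402 half-lives.
t = n × t½ = 1.5402 × 29.247 ≈ 45.047 minutes.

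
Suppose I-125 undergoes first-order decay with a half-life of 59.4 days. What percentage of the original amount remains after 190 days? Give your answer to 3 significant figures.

n = 190/59.4 ≈ 3.1987 half-lives.
Fraction remaining = (1/2)^3.1987 ≈ 0.10892, i.e. 10.892%.

10.9%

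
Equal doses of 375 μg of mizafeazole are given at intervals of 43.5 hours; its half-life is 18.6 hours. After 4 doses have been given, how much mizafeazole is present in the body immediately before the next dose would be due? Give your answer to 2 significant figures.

92 μg

The 4 doses were given 174, 130.5, 87, 43.5 hours ago.
Total = 375·(1/2)^(174/18.6) + 375·(1/2)^(130.5/18.6) + 375·(1/2)^(87/18.6) + 375·(1/2)^(43.5/18.6)
      = 0.57272 + 2.8971 + 14.655 + 74.133 ≈ 92.258 μg.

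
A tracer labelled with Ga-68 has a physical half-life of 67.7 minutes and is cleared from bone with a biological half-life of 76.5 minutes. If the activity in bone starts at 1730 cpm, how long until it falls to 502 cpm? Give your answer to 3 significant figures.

64.1 minutes

1/t_eff = 1/t_phys + 1/t_biol = 1/67.7 + 1/76.5 = 0.027843 per minute.
t_eff = 67.7 × 76.5 / (67.7 + 76.5) ≈ 35.916 minutes.
n = log₂(1730/502) ≈ 1.785; t = 1.785 × 35.916 ≈ 64.11 minutes.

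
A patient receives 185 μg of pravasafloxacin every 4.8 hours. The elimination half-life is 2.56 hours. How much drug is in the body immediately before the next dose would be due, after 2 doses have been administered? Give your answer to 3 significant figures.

The 2 doses were given 9.6, 4.8 hours ago.
Total = 185·(1/2)^(9.6/2.56) + 185·(1/2)^(4.8/2.56)
      = 13.75 + 50.436 ≈ 64.186 μg.

64.2 μg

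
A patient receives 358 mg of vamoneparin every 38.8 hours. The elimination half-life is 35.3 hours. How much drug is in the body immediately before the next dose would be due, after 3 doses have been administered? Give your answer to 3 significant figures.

282 mg

The 3 doses were given 116.4, 77.6, 38.8 hours ago.
Total = 358·(1/2)^(116.4/35.3) + 358·(1/2)^(77.6/35.3) + 358·(1/2)^(38.8/35.3)
      = 36.413 + 78.006 + 167.11 ≈ 281.53 mg.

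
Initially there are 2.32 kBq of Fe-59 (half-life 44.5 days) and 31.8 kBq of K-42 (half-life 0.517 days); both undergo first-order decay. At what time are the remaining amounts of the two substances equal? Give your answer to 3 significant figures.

Set 2.32·(1/2)^(t/44.5) = 31.8·(1/2)^(t/0.517).
Taking log₂: log₂(2.32/31.8) = t·(1/44.5 − 1/0.517).
log₂(0.072956) = -3.7768; 1/44.5 − 1/0.517 = -1.9118.
t = -3.7768 / -1.9118 ≈ 1.9756 days.

1.98 days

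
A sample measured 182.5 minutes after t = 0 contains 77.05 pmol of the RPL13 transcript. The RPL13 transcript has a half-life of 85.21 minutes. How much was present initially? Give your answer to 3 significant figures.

340 pmol

Number of half-lives elapsed: n = 182.5/85.21 ≈ 2.1418.
A₀ = A × 2^n = 77.05 × 2^2.1418 = 77.05 × 4.413 ≈ 340.02 pmol.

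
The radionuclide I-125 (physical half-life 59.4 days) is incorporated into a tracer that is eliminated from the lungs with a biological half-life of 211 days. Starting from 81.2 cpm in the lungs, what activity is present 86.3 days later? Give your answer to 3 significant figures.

22.3 cpm

1/t_eff = 1/t_phys + 1/t_biol = 1/59.4 + 1/211 = 0.021574 per day.
t_eff = 59.4 × 211 / (59.4 + 211) ≈ 46.351 days.
Remaining = 81.2 × (1/2)^(86.3/46.351) = 81.2 × (1/2)^1.8619 ≈ 22.34 cpm.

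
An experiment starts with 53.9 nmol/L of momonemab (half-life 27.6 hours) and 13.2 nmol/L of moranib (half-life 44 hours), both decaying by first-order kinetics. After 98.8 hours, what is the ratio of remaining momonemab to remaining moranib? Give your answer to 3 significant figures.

momonemab: 53.9 × (1/2)^(98.8/27.6) = 53.9 × (1/2)^3.5797 ≈ 4.508 nmol/L.
moranib: 13.2 × (1/2)^(98.8/44) = 13.2 × (1/2)^2.2455 ≈ 2.7837 nmol/L.
Ratio ≈ 4.508 / 2.7837 ≈ 1.6194.

1.62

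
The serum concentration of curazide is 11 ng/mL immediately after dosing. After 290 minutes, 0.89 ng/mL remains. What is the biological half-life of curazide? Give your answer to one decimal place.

79.9 minutes

A/A₀ = 0.89/11 ≈ 0.080909.
n = log₂(12.36) ≈ 3.6276 half-lives elapsed in 290 minutes.
t½ = 290/3.6276 ≈ 79.944 minutes.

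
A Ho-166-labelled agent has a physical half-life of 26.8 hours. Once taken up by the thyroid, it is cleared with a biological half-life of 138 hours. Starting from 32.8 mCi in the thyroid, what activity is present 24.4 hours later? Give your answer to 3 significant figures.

1/t_eff = 1/t_phys + 1/t_biol = 1/26.8 + 1/138 = 0.04456 per hour.
t_eff = 26.8 × 138 / (26.8 + 138) ≈ 22.442 hours.
Remaining = 32.8 × (1/2)^(24.4/22.442) = 32.8 × (1/2)^1.0873 ≈ 15.437 mCi.

15.4 mCi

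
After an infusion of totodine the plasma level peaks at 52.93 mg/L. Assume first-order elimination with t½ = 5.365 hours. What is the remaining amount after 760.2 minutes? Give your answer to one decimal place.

Convert the elapsed time: 760.2 minutes = 12.67 hours.
Number of half-lives: n = 12.67/5.365 ≈ 2.3616.
Remaining = 52.93 × (1/2)^2.3616 = 52.93 × 0.19457 ≈ 10.299 mg/L.

10.3 mg/L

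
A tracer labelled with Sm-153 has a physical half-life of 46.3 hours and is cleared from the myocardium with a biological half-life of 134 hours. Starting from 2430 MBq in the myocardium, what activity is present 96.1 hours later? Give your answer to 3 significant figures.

351 MBq

1/t_eff = 1/t_phys + 1/t_biol = 1/46.3 + 1/134 = 0.029061 per hour.
t_eff = 46.3 × 134 / (46.3 + 134) ≈ 34.41 hours.
Remaining = 2430 × (1/2)^(96.1/34.41) = 2430 × (1/2)^2.7928 ≈ 350.67 MBq.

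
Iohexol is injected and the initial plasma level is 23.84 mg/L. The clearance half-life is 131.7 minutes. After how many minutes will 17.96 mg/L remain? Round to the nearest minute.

Fraction remaining = 17.96/23.84 ≈ 0.75336.
n = log₂(23.84/17.96) = ln(1.3274)/ln 2 ≈ 0.4086 half-lives.
t = n × t½ = 0.4086 × 131.7 ≈ 53.812 minutes.

54 minutes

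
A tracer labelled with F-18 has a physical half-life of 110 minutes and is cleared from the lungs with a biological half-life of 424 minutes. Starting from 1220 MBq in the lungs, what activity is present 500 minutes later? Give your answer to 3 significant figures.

1/t_eff = 1/t_phys + 1/t_biol = 1/110 + 1/424 = 0.011449 per minute.
t_eff = 110 × 424 / (110 + 424) ≈ 87.341 minutes.
Remaining = 1220 × (1/2)^(500/87.341) = 1220 × (1/2)^5.7247 ≈ 23.07 MBq.

23.1 MBq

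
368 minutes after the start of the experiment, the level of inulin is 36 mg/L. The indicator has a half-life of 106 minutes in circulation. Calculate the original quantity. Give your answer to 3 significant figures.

399 mg/L

Number of half-lives elapsed: n = 368/106 ≈ 3.4717.
A₀ = A × 2^n = 36 × 2^3.4717 = 36 × 11.094 ≈ 399.38 mg/L.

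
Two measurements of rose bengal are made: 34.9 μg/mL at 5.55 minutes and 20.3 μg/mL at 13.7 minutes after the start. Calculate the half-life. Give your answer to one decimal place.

Over Δt = 13.7 − 5.55 = 8.15 minutes, the level fell by a factor of 34.9/20.3 ≈ 1.7192.
n = log₂(1.7192) ≈ 0.78175 half-lives, so t½ = 8.15/0.78175 ≈ 10.425 minutes.

10.4 minutes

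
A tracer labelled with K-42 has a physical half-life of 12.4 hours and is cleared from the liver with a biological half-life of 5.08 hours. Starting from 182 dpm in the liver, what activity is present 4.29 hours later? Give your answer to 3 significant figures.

79.7 dpm

1/t_eff = 1/t_phys + 1/t_biol = 1/12.4 + 1/5.08 = 0.2775 per hour.
t_eff = 12.4 × 5.08 / (12.4 + 5.08) ≈ 3.6037 hours.
Remaining = 182 × (1/2)^(4.29/3.6037) = 182 × (1/2)^1.1905 ≈ 79.746 dpm.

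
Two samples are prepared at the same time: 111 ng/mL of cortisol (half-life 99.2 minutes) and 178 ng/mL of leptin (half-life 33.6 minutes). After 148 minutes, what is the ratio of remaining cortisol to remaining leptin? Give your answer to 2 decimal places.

4.70

cortisol: 111 × (1/2)^(148/99.2) = 111 × (1/2)^1.4919 ≈ 39.464 ng/mL.
leptin: 178 × (1/2)^(148/33.6) = 178 × (1/2)^4.4048 ≈ 8.4034 ng/mL.
Ratio ≈ 39.464 / 8.4034 ≈ 4.6962.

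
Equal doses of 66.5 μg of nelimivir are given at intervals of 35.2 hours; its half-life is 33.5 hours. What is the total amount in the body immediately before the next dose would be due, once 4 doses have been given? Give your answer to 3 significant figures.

The 4 doses were given 140.8, 105.6, 70.4, 35.2 hours ago.
Total = 66.5·(1/2)^(140.8/33.5) + 66.5·(1/2)^(105.6/33.5) + 66.5·(1/2)^(70.4/33.5) + 66.5·(1/2)^(35.2/33.5)
      = 3.6107 + 7.48 + 15.496 + 32.101 ≈ 58.687 μg.

58.7 μg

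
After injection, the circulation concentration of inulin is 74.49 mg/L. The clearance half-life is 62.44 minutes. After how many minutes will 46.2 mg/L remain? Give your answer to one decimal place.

Fraction remaining = 46.2/74.49 ≈ 0.62022.
n = log₂(74.49/46.2) = ln(1.6123)/ln 2 ≈ 0.68915 half-lives.
t = n × t½ = 0.68915 × 62.44 ≈ 43.031 minutes.

43.0 minutes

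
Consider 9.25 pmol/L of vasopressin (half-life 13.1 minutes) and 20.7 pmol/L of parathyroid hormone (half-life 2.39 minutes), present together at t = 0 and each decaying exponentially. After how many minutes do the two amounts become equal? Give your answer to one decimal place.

Set 9.25·(1/2)^(t/13.1) = 20.7·(1/2)^(t/2.39).
Taking log₂: log₂(9.25/20.7) = t·(1/13.1 − 1/2.39).
log₂(0.44686) = -1.1621; 1/13.1 − 1/2.39 = -0.34207.
t = -1.1621 / -0.34207 ≈ 3.3972 minutes.

3.4 minutes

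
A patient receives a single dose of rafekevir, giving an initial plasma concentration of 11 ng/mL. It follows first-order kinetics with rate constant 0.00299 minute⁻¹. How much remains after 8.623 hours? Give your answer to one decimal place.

2.3 ng/mL

t½ = ln 2 / k = 0.69315 / 0.00299 ≈ 231.82 minutes.
Convert the elapsed time: 8.623 hours = 517.38 minutes.
Number of half-lives: n = 517.38/231.82 ≈ 2.2318.
Remaining = 11 × (1/2)^2.2318 = 11 × 0.21289 ≈ 2.3418 ng/mL.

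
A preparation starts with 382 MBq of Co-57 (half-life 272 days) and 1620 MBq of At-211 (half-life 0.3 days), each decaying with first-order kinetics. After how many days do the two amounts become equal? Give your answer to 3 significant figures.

0.626 days

Set 382·(1/2)^(t/272) = 1620·(1/2)^(t/0.3).
Taking log₂: log₂(382/1620) = t·(1/272 − 1/0.3).
log₂(0.2358) = -2.0843; 1/272 − 1/0.3 = -3.3297.
t = -2.0843 / -3.3297 ≈ 0.626 days.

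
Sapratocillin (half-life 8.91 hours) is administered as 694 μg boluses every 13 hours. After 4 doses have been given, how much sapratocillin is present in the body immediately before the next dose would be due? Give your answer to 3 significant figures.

The 4 doses were given 52, 39, 26, 13 hours ago.
Total = 694·(1/2)^(52/8.91) + 694·(1/2)^(39/8.91) + 694·(1/2)^(26/8.91) + 694·(1/2)^(13/8.91)
      = 12.148 + 33.398 + 91.819 + 252.43 ≈ 389.8 μg.

390 μg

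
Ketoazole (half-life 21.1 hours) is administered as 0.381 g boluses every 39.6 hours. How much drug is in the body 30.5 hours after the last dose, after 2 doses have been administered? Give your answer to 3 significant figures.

The 2 doses were given 70.1, 30.5 hours ago.
Total = 0.381·(1/2)^(70.1/21.1) + 0.381·(1/2)^(30.5/21.1)
      = 0.038091 + 0.13989 ≈ 0.17798 g.

0.178 g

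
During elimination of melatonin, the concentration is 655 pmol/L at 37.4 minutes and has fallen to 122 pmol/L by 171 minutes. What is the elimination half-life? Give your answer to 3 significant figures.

55.1 minutes

Over Δt = 171 − 37.4 = 133.6 minutes, the level fell by a factor of 655/122 ≈ 5.3689.
n = log₂(5.3689) ≈ 2.4246 half-lives, so t½ = 133.6/2.4246 ≈ 55.102 minutes.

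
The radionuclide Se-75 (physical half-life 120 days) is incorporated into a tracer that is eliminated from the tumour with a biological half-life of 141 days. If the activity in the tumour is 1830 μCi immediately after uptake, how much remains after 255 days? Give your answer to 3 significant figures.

1/t_eff = 1/t_phys + 1/t_biol = 1/120 + 1/141 = 0.015426 per day.
t_eff = 120 × 141 / (120 + 141) ≈ 64.828 days.
Remaining = 1830 × (1/2)^(255/64.828) = 1830 × (1/2)^3.9335 ≈ 119.77 μCi.

120 μCi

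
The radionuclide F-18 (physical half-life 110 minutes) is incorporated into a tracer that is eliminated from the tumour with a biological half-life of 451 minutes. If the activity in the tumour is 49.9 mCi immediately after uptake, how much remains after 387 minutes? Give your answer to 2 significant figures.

1/t_eff = 1/t_phys + 1/t_biol = 1/110 + 1/451 = 0.011308 per minute.
t_eff = 110 × 451 / (110 + 451) ≈ 88.431 minutes.
Remaining = 49.9 × (1/2)^(387/88.431) = 49.9 × (1/2)^4.3763 ≈ 2.4028 mCi.

2.4 mCi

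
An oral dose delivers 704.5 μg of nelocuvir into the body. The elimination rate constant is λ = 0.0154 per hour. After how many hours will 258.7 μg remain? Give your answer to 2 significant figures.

t½ = ln 2 / λ = 0.69315 / 0.0154 ≈ 45.01 hours.
Fraction remaining = 258.7/704.5 ≈ 0.36721.
n = log₂(704.5/258.7) = ln(2.7232)/ln 2 ≈ 1.4453 half-lives.
t = n × t½ = 1.4453 × 45.01 ≈ 65.053 hours.

65 hours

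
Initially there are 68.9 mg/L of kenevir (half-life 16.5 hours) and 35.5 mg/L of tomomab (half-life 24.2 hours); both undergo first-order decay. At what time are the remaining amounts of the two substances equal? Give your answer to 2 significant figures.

50 hours

Set 68.9·(1/2)^(t/16.5) = 35.5·(1/2)^(t/24.2).
Taking log₂: log₂(68.9/35.5) = t·(1/16.5 − 1/24.2).
log₂(1.9408) = 0.95668; 1/16.5 − 1/24.2 = 0.019284.
t = 0.95668 / 0.019284 ≈ 49.611 hours.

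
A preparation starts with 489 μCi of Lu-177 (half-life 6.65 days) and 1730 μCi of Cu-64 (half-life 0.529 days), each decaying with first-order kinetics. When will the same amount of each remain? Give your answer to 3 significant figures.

1.05 days

Set 489·(1/2)^(t/6.65) = 1730·(1/2)^(t/0.529).
Taking log₂: log₂(489/1730) = t·(1/6.65 − 1/0.529).
log₂(0.28266) = -1.8229; 1/6.65 − 1/0.529 = -1.74.
t = -1.8229 / -1.74 ≈ 1.0476 days.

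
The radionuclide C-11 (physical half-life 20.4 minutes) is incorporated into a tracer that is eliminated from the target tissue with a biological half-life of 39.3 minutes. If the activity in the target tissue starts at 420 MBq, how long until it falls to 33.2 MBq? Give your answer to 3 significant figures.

49.2 minutes

1/t_eff = 1/t_phys + 1/t_biol = 1/20.4 + 1/39.3 = 0.074465 per minute.
t_eff = 20.4 × 39.3 / (20.4 + 39.3) ≈ 13.429 minutes.
n = log₂(420/33.2) ≈ 3.6611; t = 3.6611 × 13.429 ≈ 49.166 minutes.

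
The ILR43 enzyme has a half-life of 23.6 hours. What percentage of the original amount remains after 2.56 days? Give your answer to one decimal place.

16.5%

2.56 days = 61.44 hours.
n = 61.44/23.6 ≈ 2.6034 half-lives.
Fraction remaining = (1/2)^2.6034 ≈ 0.16455, i.e. 16.455%.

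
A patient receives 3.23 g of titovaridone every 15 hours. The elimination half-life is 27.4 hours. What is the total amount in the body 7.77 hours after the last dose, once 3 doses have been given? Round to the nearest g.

6 g

The 3 doses were given 37.77, 22.77, 7.77 hours ago.
Total = 3.23·(1/2)^(37.77/27.4) + 3.23·(1/2)^(22.77/27.4) + 3.23·(1/2)^(7.77/27.4)
      = 1.2423 + 1.8157 + 2.6536 ≈ 5.7116 g.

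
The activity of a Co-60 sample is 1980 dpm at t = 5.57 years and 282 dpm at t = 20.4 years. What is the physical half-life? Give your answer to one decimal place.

5.3 years

Over Δt = 20.4 − 5.57 = 14.83 years, the level fell by a factor of 1980/282 ≈ 7.0213.
n = log₂(7.0213) ≈ 2.8117 half-lives, so t½ = 14.83/2.8117 ≈ 5.2743 years.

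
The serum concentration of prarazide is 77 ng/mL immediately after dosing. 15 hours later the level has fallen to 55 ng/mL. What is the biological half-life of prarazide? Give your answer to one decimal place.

A/A₀ = 55/77 ≈ 0.71429.
n = log₂(1.4) ≈ 0.48543 half-lives elapsed in 15 hours.
t½ = 15/0.48543 ≈ 30.901 hours.

30.9 hours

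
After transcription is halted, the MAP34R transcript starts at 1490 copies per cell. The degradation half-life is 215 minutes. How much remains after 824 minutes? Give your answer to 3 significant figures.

105 copies per cell

Number of half-lives: n = 824/215 ≈ 3.8326.
Remaining = 1490 × (1/2)^3.8326 = 1490 × 0.070192 ≈ 104.59 copies per cell.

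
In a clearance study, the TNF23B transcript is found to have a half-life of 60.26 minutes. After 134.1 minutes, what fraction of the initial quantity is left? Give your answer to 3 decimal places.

0.214

n = 134.1/60.26 ≈ 2.2254 half-lives.
Fraction remaining = (1/2)^2.2254 ≈ 0.21385.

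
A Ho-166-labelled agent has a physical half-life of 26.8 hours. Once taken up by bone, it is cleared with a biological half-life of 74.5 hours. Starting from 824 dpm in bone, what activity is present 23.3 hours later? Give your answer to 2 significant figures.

1/t_eff = 1/t_phys + 1/t_biol = 1/26.8 + 1/74.5 = 0.050736 per hour.
t_eff = 26.8 × 74.5 / (26.8 + 74.5) ≈ 19.71 hours.
Remaining = 824 × (1/2)^(23.3/19.71) = 824 × (1/2)^1.1822 ≈ 363.13 dpm.

360 dpm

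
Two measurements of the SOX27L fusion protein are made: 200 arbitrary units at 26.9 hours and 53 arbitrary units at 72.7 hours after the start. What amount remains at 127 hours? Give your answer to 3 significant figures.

11.0 arbitrary units

Over Δt = 72.7 − 26.9 = 45.8 hours, the level fell by a factor of 200/53 ≈ 3.7736.
n = log₂(3.7736) ≈ 1.9159 half-lives, so t½ = 45.8/1.9159 ≈ 23.905 hours.
From t = 72.7 to t = 127: 53 × (1/2)^((127−72.7)/23.905) ≈ 10.977 arbitrary units.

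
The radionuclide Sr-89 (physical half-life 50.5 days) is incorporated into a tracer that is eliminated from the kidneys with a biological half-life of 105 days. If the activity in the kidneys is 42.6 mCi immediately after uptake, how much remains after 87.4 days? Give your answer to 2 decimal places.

7.21 mCi

1/t_eff = 1/t_phys + 1/t_biol = 1/50.5 + 1/105 = 0.029326 per day.
t_eff = 50.5 × 105 / (50.5 + 105) ≈ 34.1 days.
Remaining = 42.6 × (1/2)^(87.4/34.1) = 42.6 × (1/2)^2.5631 ≈ 7.2085 mCi.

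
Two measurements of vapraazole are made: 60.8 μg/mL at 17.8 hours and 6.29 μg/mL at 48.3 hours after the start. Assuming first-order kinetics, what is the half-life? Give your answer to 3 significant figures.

Over Δt = 48.3 − 17.8 = 30.5 hours, the level fell by a factor of 60.8/6.29 ≈ 9.6661.
n = log₂(9.6661) ≈ 3.2729 half-lives, so t½ = 30.5/3.2729 ≈ 9.3188 hours.

9.32 hours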